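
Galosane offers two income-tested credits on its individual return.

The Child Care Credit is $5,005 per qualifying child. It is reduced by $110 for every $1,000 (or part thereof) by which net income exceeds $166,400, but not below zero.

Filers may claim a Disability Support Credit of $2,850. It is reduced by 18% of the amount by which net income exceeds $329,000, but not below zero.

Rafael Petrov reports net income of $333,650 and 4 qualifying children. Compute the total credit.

Child Care Credit: base = 4 × $5,005 = $20,020. income exceeds $166,400 by $167,250, which is 168 full-or-partial $1,000 increments; reduction = 168 × $110 = $18,480, leaving $1,540.
Disability Support Credit: 18% of the $4,650 excess over $329,000 is $837; credit = $2,850 − $837 = $2,013.
Total: $1,540 + $2,013 = $3,553.

$3,553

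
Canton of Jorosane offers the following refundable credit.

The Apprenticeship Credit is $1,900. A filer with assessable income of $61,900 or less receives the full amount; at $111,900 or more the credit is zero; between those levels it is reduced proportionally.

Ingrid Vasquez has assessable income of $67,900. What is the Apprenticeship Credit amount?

$1,672

Apprenticeship Credit: $67,900 is $6,000 into a $50,000 phase-out range, leaving 44,000/50,000 of the credit: $1,900 × 44,000/50,000 = $1,672.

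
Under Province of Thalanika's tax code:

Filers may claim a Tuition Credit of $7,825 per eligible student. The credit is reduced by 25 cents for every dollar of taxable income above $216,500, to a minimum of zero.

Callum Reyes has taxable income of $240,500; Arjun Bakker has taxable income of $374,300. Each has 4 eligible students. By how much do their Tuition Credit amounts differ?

$25,300

Callum ($240,500): Tuition Credit: base = 4 × $7,825 = $31,300. 25% of the $24,000 excess over $216,500 is $6,000; credit = $31,300 − $6,000 = $25,300.
Arjun ($374,300): Tuition Credit: base = 4 × $7,825 = $31,300. 25% of the $157,800 excess over $216,500 is $39,450 ≥ base, so the credit is $0.
Difference: |$25,300 − $0| = $25,300.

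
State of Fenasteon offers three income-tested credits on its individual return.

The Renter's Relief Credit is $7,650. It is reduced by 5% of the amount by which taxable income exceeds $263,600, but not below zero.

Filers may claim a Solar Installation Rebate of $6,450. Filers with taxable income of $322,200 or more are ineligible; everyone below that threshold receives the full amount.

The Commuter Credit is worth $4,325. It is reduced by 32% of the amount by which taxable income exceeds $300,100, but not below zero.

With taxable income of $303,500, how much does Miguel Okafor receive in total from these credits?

$15,342

Renter's Relief Credit: 5% of the $39,900 excess over $263,600 is $1,995; credit = $7,650 − $1,995 = $5,655.
Solar Installation Rebate: $303,500 is below the $322,200 cutoff, so the full $6,450 applies.
Commuter Credit: 32% of the $3,400 excess over $300,100 is $1,088; credit = $4,325 − $1,088 = $3,237.
Total: $5,655 + $6,450 + $3,237 = $15,342.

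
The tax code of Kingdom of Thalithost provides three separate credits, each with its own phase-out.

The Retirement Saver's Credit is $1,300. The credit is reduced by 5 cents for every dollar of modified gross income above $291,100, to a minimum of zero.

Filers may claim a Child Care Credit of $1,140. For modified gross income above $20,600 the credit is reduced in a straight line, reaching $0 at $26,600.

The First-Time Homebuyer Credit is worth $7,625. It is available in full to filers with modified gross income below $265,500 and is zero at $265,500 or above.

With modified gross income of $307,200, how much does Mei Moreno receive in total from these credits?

Retirement Saver's Credit: 5% of the $16,100 excess over $291,100 is $805; credit = $1,300 − $805 = $495.
Child Care Credit: $307,200 is at or above $26,600, so the credit is $0.
First-Time Homebuyer Credit: $307,200 meets or exceeds the $265,500 cutoff, so the credit is $0.
Total: $495 + $0 + $0 = $495.

$495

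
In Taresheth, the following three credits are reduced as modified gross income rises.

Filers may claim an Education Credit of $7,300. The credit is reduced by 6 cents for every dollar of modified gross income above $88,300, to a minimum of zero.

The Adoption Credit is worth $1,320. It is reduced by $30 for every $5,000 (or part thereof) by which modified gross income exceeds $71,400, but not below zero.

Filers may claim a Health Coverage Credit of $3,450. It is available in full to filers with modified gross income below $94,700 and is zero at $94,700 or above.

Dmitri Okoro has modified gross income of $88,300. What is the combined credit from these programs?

Education Credit: $88,300 is at or below the $88,300 threshold, so the full $7,300 applies.
Adoption Credit: income exceeds $71,400 by $16,900, which is 4 full-or-partial $5,000 increments; reduction = 4 × $30 = $120, leaving $1,200.
Health Coverage Credit: $88,300 is below the $94,700 cutoff, so the full $3,450 applies.
Total: $7,300 + $1,200 + $3,450 = $11,950.

$11,950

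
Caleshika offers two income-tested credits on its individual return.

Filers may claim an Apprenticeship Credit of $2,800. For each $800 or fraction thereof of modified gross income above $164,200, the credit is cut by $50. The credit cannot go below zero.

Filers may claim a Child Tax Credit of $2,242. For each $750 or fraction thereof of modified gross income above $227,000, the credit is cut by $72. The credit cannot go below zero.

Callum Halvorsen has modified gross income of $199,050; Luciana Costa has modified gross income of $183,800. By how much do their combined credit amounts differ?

$950

Callum ($199,050): Apprenticeship Credit: income exceeds $164,200 by $34,850, which is 44 full-or-partial $800 increments; reduction = 44 × $50 = $2,200, leaving $600. Child Tax Credit: $199,050 is at or below the $227,000 threshold, so the full $2,242 applies. total $600 + $2,242 = $2,842
Luciana ($183,800): Apprenticeship Credit: income exceeds $164,200 by $19,600, which is 25 full-or-partial $800 increments; reduction = 25 × $50 = $1,250, leaving $1,550. Child Tax Credit: $183,800 is at or below the $227,000 threshold, so the full $2,242 applies. total $1,550 + $2,242 = $3,792
Difference: |$2,842 − $3,792| = $950.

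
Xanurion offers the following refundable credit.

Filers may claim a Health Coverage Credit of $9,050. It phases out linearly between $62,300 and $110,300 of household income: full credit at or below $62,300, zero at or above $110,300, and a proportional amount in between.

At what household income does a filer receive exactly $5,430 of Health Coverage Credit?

$81,500

$5,430 is 5,430/9,050 of the full $9,050, so 3,620/9,050 of the $48,000 range has been used: income = $62,300 + $48,000 × 3,620/9,050 = $81,500.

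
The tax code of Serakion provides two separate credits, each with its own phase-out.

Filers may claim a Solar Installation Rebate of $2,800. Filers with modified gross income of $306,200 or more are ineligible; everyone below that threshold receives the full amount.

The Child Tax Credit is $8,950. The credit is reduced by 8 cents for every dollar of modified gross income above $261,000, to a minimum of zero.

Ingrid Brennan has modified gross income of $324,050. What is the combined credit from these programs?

$3,906

Solar Installation Rebate: $324,050 meets or exceeds the $306,200 cutoff, so the credit is $0.
Child Tax Credit: 8% of the $63,050 excess over $261,000 is $5,044; credit = $8,950 − $5,044 = $3,906.
Total: $0 + $3,906 = $3,906.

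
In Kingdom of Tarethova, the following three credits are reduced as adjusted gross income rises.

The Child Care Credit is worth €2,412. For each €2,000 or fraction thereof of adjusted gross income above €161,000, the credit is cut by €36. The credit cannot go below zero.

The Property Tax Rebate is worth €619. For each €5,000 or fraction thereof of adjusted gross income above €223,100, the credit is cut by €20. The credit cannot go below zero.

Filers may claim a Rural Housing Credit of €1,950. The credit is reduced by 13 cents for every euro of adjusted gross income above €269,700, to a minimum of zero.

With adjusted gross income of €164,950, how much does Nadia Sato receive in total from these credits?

Child Care Credit: income exceeds €161,000 by €3,950, which is 2 full-or-partial €2,000 increments; reduction = 2 × €36 = €72, leaving €2,340.
Property Tax Rebate: €164,950 is at or below the €223,100 threshold, so the full €619 applies.
Rural Housing Credit: €164,950 is at or below the €269,700 threshold, so the full €1,950 applies.
Total: €2,340 + €619 + €1,950 = €4,909.

€4,909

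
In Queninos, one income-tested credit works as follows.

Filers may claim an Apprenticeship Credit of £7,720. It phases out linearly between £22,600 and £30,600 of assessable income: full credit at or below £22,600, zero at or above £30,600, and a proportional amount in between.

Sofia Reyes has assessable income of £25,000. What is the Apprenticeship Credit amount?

Apprenticeship Credit: £25,000 is £2,400 into a £8,000 phase-out range, leaving 5,600/8,000 of the credit: £7,720 × 5,600/8,000 = £5,404.

£5,404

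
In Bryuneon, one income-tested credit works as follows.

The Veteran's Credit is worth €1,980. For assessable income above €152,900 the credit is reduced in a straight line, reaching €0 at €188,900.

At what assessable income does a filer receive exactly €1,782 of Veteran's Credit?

€1,782 is 1,782/1,980 of the full €1,980, so 198/1,980 of the €36,000 range has been used: income = €152,900 + €36,000 × 198/1,980 = €156,500.

€156,500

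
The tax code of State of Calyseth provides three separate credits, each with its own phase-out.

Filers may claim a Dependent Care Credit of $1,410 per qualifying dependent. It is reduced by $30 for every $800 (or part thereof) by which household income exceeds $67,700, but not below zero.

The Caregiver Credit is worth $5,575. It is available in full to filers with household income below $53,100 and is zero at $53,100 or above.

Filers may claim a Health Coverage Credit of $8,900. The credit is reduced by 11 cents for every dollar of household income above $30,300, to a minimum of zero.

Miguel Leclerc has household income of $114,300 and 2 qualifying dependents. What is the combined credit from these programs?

Dependent Care Credit: base = 2 × $1,410 = $2,820. income exceeds $67,700 by $46,600, which is 59 full-or-partial $800 increments; reduction = 59 × $30 = $1,770, leaving $1,050.
Caregiver Credit: $114,300 meets or exceeds the $53,100 cutoff, so the credit is $0.
Health Coverage Credit: 11% of the $84,000 excess over $30,300 is $9,240 ≥ base, so the credit is $0.
Total: $1,050 + $0 + $0 = $1,050.

$1,050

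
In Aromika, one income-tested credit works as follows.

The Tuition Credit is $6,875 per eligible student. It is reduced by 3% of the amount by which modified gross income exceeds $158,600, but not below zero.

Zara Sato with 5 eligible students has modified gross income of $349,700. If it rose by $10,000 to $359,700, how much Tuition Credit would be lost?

At $349,700 — base = 5 × $6,875 = $34,375. 3% of the $191,100 excess over $158,600 is $5,733; credit = $34,375 − $5,733 = $28,642.
At $359,700 — base = 5 × $6,875 = $34,375. 3% of the $201,100 excess over $158,600 is $6,033; credit = $34,375 − $6,033 = $28,342.
Lost: $28,642 − $28,342 = $300.

$300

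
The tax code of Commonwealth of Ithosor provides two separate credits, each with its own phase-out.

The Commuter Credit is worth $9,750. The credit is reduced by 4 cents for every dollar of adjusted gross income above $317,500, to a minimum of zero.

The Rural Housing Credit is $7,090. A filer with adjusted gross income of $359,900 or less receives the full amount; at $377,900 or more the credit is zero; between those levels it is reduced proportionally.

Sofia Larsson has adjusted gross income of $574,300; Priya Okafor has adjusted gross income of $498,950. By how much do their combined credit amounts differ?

$2,492

Sofia ($574,300): Commuter Credit: 4% of the $256,800 excess over $317,500 is $10,272 ≥ base, so the credit is $0. Rural Housing Credit: $574,300 is at or above $377,900, so the credit is $0. total $0 + $0 = $0
Priya ($498,950): Commuter Credit: 4% of the $181,450 excess over $317,500 is $7,258; credit = $9,750 − $7,258 = $2,492. Rural Housing Credit: $498,950 is at or above $377,900, so the credit is $0. total $2,492 + $0 = $2,492
Difference: |$0 − $2,492| = $2,492.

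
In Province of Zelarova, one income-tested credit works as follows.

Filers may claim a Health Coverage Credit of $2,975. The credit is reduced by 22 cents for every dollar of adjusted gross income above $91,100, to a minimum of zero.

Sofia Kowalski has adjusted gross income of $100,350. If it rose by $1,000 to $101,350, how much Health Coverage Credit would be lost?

At $100,350 — 22% of the $9,250 excess over $91,100 is $2,035; credit = $2,975 − $2,035 = $940.
At $101,350 — 22% of the $10,250 excess over $91,100 is $2,255; credit = $2,975 − $2,255 = $720.
Lost: $940 − $720 = $220.

$220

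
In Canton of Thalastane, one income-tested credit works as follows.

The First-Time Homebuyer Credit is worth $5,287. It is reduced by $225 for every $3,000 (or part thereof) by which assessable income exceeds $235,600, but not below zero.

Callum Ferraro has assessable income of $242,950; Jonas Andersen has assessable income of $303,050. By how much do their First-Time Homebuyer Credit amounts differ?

Callum ($242,950): First-Time Homebuyer Credit: income exceeds $235,600 by $7,350, which is 3 full-or-partial $3,000 increments; reduction = 3 × $225 = $675, leaving $4,612.
Jonas ($303,050): First-Time Homebuyer Credit: income exceeds $235,600 by $67,450, which is 23 full-or-partial $3,000 increments; reduction = 23 × $225 = $5,175, leaving $112.
Difference: |$4,612 − $112| = $4,500.

$4,500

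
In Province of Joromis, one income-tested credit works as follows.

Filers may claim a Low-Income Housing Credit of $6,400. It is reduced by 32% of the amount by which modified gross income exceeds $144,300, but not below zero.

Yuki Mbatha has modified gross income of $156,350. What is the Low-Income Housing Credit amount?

Low-Income Housing Credit: 32% of the $12,050 excess over $144,300 is $3,856; credit = $6,400 − $3,856 = $2,544.

$2,544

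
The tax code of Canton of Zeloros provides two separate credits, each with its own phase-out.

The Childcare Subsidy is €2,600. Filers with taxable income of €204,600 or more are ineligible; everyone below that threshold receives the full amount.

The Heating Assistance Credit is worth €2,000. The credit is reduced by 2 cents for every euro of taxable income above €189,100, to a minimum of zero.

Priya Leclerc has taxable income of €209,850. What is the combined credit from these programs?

€1,585

Childcare Subsidy: €209,850 meets or exceeds the €204,600 cutoff, so the credit is €0.
Heating Assistance Credit: 2% of the €20,750 excess over €189,100 is €415; credit = €2,000 − €415 = €1,585.
Total: €0 + €1,585 = €1,585.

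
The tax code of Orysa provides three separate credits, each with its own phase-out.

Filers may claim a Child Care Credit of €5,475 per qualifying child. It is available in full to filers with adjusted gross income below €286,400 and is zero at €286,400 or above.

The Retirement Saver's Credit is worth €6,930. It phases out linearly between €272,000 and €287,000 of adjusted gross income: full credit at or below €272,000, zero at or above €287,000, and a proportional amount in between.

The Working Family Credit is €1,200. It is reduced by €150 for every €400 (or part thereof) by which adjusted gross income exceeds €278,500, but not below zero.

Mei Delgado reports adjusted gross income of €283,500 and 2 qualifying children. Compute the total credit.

€12,567

Child Care Credit: base = 2 × €5,475 = €10,950. €283,500 is below the €286,400 cutoff, so the full €10,950 applies.
Retirement Saver's Credit: €283,500 is €11,500 into a €15,000 phase-out range, leaving 3,500/15,000 of the credit: €6,930 × 3,500/15,000 = €1,617.
Working Family Credit: income exceeds €278,500 by €5,000 → 13 increments × €150 = €1,950 ≥ base, so the credit is €0.
Total: €10,950 + €1,617 + €0 = €12,567.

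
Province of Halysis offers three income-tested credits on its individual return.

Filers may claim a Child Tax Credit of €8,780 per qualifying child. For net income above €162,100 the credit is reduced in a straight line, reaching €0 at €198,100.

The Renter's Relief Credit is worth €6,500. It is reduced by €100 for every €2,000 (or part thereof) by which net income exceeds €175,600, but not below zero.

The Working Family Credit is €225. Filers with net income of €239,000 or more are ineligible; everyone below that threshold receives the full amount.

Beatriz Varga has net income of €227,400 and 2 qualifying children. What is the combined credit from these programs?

€4,125

Child Tax Credit: base = 2 × €8,780 = €17,560. €227,400 is at or above €198,100, so the credit is €0.
Renter's Relief Credit: income exceeds €175,600 by €51,800, which is 26 full-or-partial €2,000 increments; reduction = 26 × €100 = €2,600, leaving €3,900.
Working Family Credit: €227,400 is below the €239,000 cutoff, so the full €225 applies.
Total: €0 + €3,900 + €225 = €4,125.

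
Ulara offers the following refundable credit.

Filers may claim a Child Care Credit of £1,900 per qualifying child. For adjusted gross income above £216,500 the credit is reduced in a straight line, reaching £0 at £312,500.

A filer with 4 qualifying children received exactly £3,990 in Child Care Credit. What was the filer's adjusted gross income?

Full credit = 4 × £1,900 = £7,600.
£3,990 is 3,990/7,600 of the full £7,600, so 3,610/7,600 of the £96,000 range has been used: income = £216,500 + £96,000 × 3,610/7,600 = £262,100.

£262,100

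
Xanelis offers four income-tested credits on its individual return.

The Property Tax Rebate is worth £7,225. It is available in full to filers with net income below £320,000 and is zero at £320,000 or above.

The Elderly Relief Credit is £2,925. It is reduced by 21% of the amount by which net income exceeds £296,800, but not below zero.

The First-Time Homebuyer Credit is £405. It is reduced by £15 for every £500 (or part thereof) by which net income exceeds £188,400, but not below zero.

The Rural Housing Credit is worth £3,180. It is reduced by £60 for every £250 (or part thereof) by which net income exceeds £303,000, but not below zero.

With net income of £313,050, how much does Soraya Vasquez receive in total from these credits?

Property Tax Rebate: £313,050 is below the £320,000 cutoff, so the full £7,225 applies.
Elderly Relief Credit: 21% of the £16,250 excess over £296,800 is £3,412.50 ≥ base, so the credit is £0.
First-Time Homebuyer Credit: income exceeds £188,400 by £124,650 → 250 increments × £15 = £3,750 ≥ base, so the credit is £0.
Rural Housing Credit: income exceeds £303,000 by £10,050, which is 41 full-or-partial £250 increments; reduction = 41 × £60 = £2,460, leaving £720.
Total: £7,225 + £0 + £0 + £720 = £7,945.

£7,945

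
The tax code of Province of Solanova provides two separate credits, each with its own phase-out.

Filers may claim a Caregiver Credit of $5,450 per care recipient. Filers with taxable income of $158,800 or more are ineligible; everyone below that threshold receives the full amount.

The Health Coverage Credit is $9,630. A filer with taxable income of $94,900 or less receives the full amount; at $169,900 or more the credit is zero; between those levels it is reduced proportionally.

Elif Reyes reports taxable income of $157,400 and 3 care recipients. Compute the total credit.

Caregiver Credit: base = 3 × $5,450 = $16,350. $157,400 is below the $158,800 cutoff, so the full $16,350 applies.
Health Coverage Credit: $157,400 is $62,500 into a $75,000 phase-out range, leaving 12,500/75,000 of the credit: $9,630 × 12,500/75,000 = $1,605.
Total: $16,350 + $1,605 = $17,955.

$17,955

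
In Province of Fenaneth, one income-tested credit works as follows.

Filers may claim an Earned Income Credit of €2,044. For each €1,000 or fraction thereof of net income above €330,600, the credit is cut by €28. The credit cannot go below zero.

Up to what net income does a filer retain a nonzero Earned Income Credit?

€402,600

After 72 increments the reduction is 72 × €28 = €2,016, leaving €28; one more increment wipes it out. Increment 72 ends at excess 72 × €1,000 = €72,000, so the highest qualifying income is €330,600 + €72,000 = €402,600.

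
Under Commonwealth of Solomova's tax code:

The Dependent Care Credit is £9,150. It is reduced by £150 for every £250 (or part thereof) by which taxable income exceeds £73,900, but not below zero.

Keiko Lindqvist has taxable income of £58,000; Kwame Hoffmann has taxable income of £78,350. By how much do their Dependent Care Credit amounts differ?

£2,700

Keiko (£58,000): Dependent Care Credit: £58,000 is at or below the £73,900 threshold, so the full £9,150 applies.
Kwame (£78,350): Dependent Care Credit: income exceeds £73,900 by £4,450, which is 18 full-or-partial £250 increments; reduction = 18 × £150 = £2,700, leaving £6,450.
Difference: |£9,150 − £6,450| = £2,700.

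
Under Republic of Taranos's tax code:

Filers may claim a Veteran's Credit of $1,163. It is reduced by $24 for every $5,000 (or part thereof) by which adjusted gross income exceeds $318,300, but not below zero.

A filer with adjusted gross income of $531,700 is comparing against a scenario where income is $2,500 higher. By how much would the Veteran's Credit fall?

$24

At $531,700 — income exceeds $318,300 by $213,400, which is 43 full-or-partial $5,000 increments; reduction = 43 × $24 = $1,032, leaving $131.
At $534,200 — income exceeds $318,300 by $215,900, which is 44 full-or-partial $5,000 increments; reduction = 44 × $24 = $1,056, leaving $107.
Lost: $131 − $107 = $24.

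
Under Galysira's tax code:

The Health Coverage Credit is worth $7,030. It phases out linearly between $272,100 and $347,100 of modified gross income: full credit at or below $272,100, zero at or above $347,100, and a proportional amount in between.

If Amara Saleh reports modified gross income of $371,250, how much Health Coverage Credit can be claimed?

Health Coverage Credit: $371,250 is at or above $347,100, so the credit is $0.

$0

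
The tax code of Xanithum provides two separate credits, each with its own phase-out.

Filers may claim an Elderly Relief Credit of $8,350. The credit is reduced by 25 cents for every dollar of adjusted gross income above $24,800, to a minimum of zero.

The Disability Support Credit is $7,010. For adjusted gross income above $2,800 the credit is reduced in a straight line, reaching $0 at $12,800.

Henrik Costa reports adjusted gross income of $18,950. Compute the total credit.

$8,350

Elderly Relief Credit: $18,950 is at or below the $24,800 threshold, so the full $8,350 applies.
Disability Support Credit: $18,950 is at or above $12,800, so the credit is $0.
Total: $8,350 + $0 = $8,350.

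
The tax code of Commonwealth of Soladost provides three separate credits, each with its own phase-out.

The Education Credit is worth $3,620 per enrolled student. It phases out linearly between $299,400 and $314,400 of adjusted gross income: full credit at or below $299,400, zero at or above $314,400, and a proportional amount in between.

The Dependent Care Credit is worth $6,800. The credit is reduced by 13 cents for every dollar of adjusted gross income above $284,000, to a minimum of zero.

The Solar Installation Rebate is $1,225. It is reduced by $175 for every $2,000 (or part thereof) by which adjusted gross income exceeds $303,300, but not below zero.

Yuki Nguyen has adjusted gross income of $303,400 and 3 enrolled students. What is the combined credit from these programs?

Education Credit: base = 3 × $3,620 = $10,860. $303,400 is $4,000 into a $15,000 phase-out range, leaving 11,000/15,000 of the credit: $10,860 × 11,000/15,000 = $7,964.
Dependent Care Credit: 13% of the $19,400 excess over $284,000 is $2,522; credit = $6,800 − $2,522 = $4,278.
Solar Installation Rebate: income exceeds $303,300 by $100, which is 1 full-or-partial $2,000 increment; reduction = 1 × $175 = $175, leaving $1,050.
Total: $7,964 + $4,278 + $1,050 = $13,292.

$13,292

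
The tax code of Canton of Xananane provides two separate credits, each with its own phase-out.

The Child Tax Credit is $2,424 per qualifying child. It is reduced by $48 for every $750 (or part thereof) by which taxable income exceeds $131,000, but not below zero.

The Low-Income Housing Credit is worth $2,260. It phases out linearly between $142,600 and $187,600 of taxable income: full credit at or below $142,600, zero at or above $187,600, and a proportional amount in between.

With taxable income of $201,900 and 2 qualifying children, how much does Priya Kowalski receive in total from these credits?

Child Tax Credit: base = 2 × $2,424 = $4,848. income exceeds $131,000 by $70,900, which is 95 full-or-partial $750 increments; reduction = 95 × $48 = $4,560, leaving $288.
Low-Income Housing Credit: $201,900 is at or above $187,600, so the credit is $0.
Total: $288 + $0 = $288.

$288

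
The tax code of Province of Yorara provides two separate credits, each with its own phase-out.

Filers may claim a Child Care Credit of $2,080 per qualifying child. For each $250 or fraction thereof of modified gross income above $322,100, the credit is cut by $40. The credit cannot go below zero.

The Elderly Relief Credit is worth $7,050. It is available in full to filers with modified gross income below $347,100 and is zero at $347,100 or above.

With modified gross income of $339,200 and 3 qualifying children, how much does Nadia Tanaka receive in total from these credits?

$10,530

Child Care Credit: base = 3 × $2,080 = $6,240. income exceeds $322,100 by $17,100, which is 69 full-or-partial $250 increments; reduction = 69 × $40 = $2,760, leaving $3,480.
Elderly Relief Credit: $339,200 is below the $347,100 cutoff, so the full $7,050 applies.
Total: $3,480 + $7,050 = $10,530.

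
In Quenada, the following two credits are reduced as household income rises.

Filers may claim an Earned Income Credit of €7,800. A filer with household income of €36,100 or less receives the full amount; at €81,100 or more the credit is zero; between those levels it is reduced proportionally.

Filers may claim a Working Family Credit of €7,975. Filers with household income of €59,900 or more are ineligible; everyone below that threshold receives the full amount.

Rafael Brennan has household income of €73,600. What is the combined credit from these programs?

€1,300

Earned Income Credit: €73,600 is €37,500 into a €45,000 phase-out range, leaving 7,500/45,000 of the credit: €7,800 × 7,500/45,000 = €1,300.
Working Family Credit: €73,600 meets or exceeds the €59,900 cutoff, so the credit is €0.
Total: €1,300 + €0 = €1,300.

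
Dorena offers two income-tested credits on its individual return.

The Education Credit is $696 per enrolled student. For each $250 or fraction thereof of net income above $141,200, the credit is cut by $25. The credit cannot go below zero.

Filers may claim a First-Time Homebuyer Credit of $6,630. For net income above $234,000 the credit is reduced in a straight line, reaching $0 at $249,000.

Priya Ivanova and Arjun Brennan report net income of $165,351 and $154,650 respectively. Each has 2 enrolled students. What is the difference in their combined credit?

$42

Priya ($165,351): Education Credit: base = 2 × $696 = $1,392. income exceeds $141,200 by $24,151 → 97 increments × $25 = $2,425 ≥ base, so the credit is $0. First-Time Homebuyer Credit: $165,351 is at or below the $234,000 threshold, so the full $6,630 applies. total $0 + $6,630 = $6,630
Arjun ($154,650): Education Credit: base = 2 × $696 = $1,392. income exceeds $141,200 by $13,450, which is 54 full-or-partial $250 increments; reduction = 54 × $25 = $1,350, leaving $42. First-Time Homebuyer Credit: $154,650 is at or below the $234,000 threshold, so the full $6,630 applies. total $42 + $6,630 = $6,672
Difference: |$6,630 − $6,672| = $42.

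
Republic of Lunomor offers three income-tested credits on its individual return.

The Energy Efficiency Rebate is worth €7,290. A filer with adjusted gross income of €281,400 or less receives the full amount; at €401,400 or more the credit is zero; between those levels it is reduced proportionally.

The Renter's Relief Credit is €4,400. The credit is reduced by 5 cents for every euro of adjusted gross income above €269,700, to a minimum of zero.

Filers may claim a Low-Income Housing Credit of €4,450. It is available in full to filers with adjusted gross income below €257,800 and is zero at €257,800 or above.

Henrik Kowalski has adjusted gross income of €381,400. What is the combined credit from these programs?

Energy Efficiency Rebate: €381,400 is €100,000 into a €120,000 phase-out range, leaving 20,000/120,000 of the credit: €7,290 × 20,000/120,000 = €1,215.
Renter's Relief Credit: 5% of the €111,700 excess over €269,700 is €5,585 ≥ base, so the credit is €0.
Low-Income Housing Credit: €381,400 meets or exceeds the €257,800 cutoff, so the credit is €0.
Total: €1,215 + €0 + €0 = €1,215.

€1,215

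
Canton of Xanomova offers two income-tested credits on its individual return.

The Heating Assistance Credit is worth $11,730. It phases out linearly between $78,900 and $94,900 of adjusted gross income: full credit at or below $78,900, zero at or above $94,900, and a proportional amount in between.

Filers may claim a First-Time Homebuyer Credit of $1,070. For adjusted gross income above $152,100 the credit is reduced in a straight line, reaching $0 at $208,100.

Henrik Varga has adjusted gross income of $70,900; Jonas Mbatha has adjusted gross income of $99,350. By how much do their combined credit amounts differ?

$11,730

Henrik ($70,900): Heating Assistance Credit: $70,900 is at or below the $78,900 threshold, so the full $11,730 applies. First-Time Homebuyer Credit: $70,900 is at or below the $152,100 threshold, so the full $1,070 applies. total $11,730 + $1,070 = $12,800
Jonas ($99,350): Heating Assistance Credit: $99,350 is at or above $94,900, so the credit is $0. First-Time Homebuyer Credit: $99,350 is at or below the $152,100 threshold, so the full $1,070 applies. total $0 + $1,070 = $1,070
Difference: |$12,800 − $1,070| = $11,730.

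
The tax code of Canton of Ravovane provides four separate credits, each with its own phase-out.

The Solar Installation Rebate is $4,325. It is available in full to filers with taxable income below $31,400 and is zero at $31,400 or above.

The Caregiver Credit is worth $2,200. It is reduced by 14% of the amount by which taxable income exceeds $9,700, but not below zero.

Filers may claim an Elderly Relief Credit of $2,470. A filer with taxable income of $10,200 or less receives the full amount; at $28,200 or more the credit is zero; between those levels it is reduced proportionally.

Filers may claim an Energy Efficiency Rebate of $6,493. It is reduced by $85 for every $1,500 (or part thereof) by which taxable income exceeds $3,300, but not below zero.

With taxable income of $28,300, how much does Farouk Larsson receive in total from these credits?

$9,373

Solar Installation Rebate: $28,300 is below the $31,400 cutoff, so the full $4,325 applies.
Caregiver Credit: 14% of the $18,600 excess over $9,700 is $2,604 ≥ base, so the credit is $0.
Elderly Relief Credit: $28,300 is at or above $28,200, so the credit is $0.
Energy Efficiency Rebate: income exceeds $3,300 by $25,000, which is 17 full-or-partial $1,500 increments; reduction = 17 × $85 = $1,445, leaving $5,048.
Total: $4,325 + $0 + $0 + $5,048 = $9,373.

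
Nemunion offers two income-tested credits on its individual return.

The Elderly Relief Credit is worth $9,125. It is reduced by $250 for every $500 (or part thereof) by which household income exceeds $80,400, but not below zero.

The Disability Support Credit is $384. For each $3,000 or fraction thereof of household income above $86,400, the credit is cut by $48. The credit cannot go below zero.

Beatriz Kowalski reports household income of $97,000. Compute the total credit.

$817

Elderly Relief Credit: income exceeds $80,400 by $16,600, which is 34 full-or-partial $500 increments; reduction = 34 × $250 = $8,500, leaving $625.
Disability Support Credit: income exceeds $86,400 by $10,600, which is 4 full-or-partial $3,000 increments; reduction = 4 × $48 = $192, leaving $192.
Total: $625 + $192 = $817.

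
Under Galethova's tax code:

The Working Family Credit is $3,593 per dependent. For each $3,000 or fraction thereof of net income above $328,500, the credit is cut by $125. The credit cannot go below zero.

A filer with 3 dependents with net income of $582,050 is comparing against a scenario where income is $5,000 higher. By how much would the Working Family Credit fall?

At $582,050 — base = 3 × $3,593 = $10,779. income exceeds $328,500 by $253,550, which is 85 full-or-partial $3,000 increments; reduction = 85 × $125 = $10,625, leaving $154.
At $587,050 — base = 3 × $3,593 = $10,779. income exceeds $328,500 by $258,550 → 87 increments × $125 = $10,875 ≥ base, so the credit is $0.
Lost: $154 − $0 = $154.

$154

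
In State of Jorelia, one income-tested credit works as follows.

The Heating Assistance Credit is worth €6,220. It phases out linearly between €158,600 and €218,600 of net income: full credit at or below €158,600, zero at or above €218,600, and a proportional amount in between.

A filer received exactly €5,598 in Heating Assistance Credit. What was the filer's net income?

€164,600

€5,598 is 5,598/6,220 of the full €6,220, so 622/6,220 of the €60,000 range has been used: income = €158,600 + €60,000 × 622/6,220 = €164,600.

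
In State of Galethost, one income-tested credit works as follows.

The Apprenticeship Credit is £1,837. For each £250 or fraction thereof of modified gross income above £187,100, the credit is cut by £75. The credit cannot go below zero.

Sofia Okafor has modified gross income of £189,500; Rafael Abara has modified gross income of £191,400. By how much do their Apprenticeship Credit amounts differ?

Sofia (£189,500): Apprenticeship Credit: income exceeds £187,100 by £2,400, which is 10 full-or-partial £250 increments; reduction = 10 × £75 = £750, leaving £1,087.
Rafael (£191,400): Apprenticeship Credit: income exceeds £187,100 by £4,300, which is 18 full-or-partial £250 increments; reduction = 18 × £75 = £1,350, leaving £487.
Difference: |£1,087 − £487| = £600.

£600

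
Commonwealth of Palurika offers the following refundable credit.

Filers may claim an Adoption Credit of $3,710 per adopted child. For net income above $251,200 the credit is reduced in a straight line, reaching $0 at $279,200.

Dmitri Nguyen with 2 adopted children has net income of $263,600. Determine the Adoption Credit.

$4,134

Adoption Credit: base = 2 × $3,710 = $7,420. $263,600 is $12,400 into a $28,000 phase-out range, leaving 15,600/28,000 of the credit: $7,420 × 15,600/28,000 = $4,134.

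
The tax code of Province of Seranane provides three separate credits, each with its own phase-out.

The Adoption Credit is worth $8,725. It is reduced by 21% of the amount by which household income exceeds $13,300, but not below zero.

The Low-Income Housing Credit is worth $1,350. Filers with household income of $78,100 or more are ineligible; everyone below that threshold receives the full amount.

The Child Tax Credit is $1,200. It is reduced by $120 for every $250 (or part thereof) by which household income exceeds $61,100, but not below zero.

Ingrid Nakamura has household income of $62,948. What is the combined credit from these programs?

$1,590

Adoption Credit: 21% of the $49,648 excess over $13,300 is $10,426.08 ≥ base, so the credit is $0.
Low-Income Housing Credit: $62,948 is below the $78,100 cutoff, so the full $1,350 applies.
Child Tax Credit: income exceeds $61,100 by $1,848, which is 8 full-or-partial $250 increments; reduction = 8 × $120 = $960, leaving $240.
Total: $0 + $1,350 + $240 = $1,590.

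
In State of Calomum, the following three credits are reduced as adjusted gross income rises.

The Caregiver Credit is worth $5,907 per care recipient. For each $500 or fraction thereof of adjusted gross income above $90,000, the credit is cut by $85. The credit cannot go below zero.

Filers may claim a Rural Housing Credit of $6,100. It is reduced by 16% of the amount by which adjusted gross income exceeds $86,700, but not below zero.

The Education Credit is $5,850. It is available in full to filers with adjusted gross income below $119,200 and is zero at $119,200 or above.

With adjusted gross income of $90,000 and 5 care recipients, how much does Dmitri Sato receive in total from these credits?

Caregiver Credit: base = 5 × $5,907 = $29,535. $90,000 is at or below the $90,000 threshold, so the full $29,535 applies.
Rural Housing Credit: 16% of the $3,300 excess over $86,700 is $528; credit = $6,100 − $528 = $5,572.
Education Credit: $90,000 is below the $119,200 cutoff, so the full $5,850 applies.
Total: $29,535 + $5,572 + $5,850 = $40,957.

$40,957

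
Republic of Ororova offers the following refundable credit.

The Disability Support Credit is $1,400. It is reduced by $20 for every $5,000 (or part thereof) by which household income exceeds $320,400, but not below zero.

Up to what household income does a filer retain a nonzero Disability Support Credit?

$665,400

After 69 increments the reduction is 69 × $20 = $1,380, leaving $20; one more increment wipes it out. Increment 69 ends at excess 69 × $5,000 = $345,000, so the highest qualifying income is $320,400 + $345,000 = $665,400.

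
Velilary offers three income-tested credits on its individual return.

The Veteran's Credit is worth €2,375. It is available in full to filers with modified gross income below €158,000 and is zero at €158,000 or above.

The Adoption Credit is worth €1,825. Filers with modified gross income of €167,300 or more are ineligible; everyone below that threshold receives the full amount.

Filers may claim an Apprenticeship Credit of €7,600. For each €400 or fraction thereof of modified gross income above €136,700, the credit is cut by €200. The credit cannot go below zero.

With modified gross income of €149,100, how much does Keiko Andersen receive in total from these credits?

Veteran's Credit: €149,100 is below the €158,000 cutoff, so the full €2,375 applies.
Adoption Credit: €149,100 is below the €167,300 cutoff, so the full €1,825 applies.
Apprenticeship Credit: income exceeds €136,700 by €12,400, which is 31 full-or-partial €400 increments; reduction = 31 × €200 = €6,200, leaving €1,400.
Total: €2,375 + €1,825 + €1,400 = €5,600.

€5,600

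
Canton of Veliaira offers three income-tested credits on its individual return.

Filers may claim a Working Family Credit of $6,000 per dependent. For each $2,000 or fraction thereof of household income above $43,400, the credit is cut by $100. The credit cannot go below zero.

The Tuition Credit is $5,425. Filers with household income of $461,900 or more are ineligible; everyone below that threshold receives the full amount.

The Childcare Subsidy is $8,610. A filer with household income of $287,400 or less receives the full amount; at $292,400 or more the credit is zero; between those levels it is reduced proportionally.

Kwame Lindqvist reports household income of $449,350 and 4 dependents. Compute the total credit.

$9,125

Working Family Credit: base = 4 × $6,000 = $24,000. income exceeds $43,400 by $405,950, which is 203 full-or-partial $2,000 increments; reduction = 203 × $100 = $20,300, leaving $3,700.
Tuition Credit: $449,350 is below the $461,900 cutoff, so the full $5,425 applies.
Childcare Subsidy: $449,350 is at or above $292,400, so the credit is $0.
Total: $3,700 + $5,425 + $0 = $9,125.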